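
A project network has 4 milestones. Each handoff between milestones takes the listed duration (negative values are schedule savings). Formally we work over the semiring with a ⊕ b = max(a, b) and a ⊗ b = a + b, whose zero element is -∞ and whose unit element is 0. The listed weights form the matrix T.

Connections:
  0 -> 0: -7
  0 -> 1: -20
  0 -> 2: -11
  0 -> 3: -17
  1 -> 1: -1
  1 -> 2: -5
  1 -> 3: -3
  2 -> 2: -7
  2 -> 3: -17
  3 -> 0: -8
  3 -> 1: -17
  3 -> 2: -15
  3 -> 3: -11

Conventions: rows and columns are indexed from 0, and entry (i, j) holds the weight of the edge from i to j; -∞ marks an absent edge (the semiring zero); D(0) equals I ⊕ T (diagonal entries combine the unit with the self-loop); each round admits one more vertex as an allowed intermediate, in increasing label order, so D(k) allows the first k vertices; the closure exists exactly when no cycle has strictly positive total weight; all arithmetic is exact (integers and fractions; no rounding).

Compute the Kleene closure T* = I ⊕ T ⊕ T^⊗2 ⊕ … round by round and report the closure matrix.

D(0):
  [0, -20, -11, -17]
  [-∞, 0, -5, -3]
  [-∞, -∞, 0, -17]
  [-8, -17, -15, 0]
D(1):
  [0, -20, -11, -17]
  [-∞, 0, -5, -3]
  [-∞, -∞, 0, -17]
  [-8, -17, -15, 0]
D(2):
  [0, -20, -11, -17]
  [-∞, 0, -5, -3]
  [-∞, -∞, 0, -17]
  [-8, -17, -15, 0]
D(3):
  [0, -20, -11, -17]
  [-∞, 0, -5, -3]
  [-∞, -∞, 0, -17]
  [-8, -17, -15, 0]
D(4):
  [0, -20, -11, -17]
  [-11, 0, -5, -3]
  [-25, -34, 0, -17]
  [-8, -17, -15, 0]
Answer: T* = [[0, -20, -11, -17], [-11, 0, -5, -3], [-25, -34, 0, -17], [-8, -17, -15, 0]]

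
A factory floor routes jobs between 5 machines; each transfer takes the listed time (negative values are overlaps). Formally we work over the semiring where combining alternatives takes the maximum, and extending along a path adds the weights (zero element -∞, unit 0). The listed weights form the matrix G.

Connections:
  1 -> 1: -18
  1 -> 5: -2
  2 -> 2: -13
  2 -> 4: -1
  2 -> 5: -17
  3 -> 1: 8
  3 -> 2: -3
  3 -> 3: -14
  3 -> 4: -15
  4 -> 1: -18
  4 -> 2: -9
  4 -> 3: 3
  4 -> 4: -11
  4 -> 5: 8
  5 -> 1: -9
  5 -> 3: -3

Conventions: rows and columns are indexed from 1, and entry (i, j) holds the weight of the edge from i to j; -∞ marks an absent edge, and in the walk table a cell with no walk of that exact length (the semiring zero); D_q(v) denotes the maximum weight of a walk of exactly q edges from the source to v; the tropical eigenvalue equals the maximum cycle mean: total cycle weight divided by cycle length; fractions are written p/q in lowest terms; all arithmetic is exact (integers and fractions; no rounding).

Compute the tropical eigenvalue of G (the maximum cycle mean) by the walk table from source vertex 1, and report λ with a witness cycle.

q=0: [0, -∞, -∞, -∞, -∞]
q=1: [-18, -∞, -∞, -∞, -2]
q=2: [-11, -∞, -5, -∞, -20]
q=3: [3, -8, -19, -20, -13]
q=4: [-11, -21, -16, -9, 1]
q=5: [-8, -18, -2, -20, -1]
Optimal cycle mean attained by: cycle 1->5->3->1, total (-2) + (-3) + 8, length 3.
Answer: λ = 1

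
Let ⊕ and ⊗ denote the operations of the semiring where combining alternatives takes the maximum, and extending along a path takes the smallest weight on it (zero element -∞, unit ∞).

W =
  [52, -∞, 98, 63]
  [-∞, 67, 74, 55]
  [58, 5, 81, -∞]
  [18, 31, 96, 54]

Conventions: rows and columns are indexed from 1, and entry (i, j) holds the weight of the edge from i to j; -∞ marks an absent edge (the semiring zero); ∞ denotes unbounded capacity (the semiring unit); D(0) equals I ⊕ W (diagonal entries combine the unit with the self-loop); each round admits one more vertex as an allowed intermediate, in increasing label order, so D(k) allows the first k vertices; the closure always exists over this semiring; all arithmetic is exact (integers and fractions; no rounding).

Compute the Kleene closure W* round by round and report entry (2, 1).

D(0):
  [∞, -∞, 98, 63]
  [-∞, ∞, 74, 55]
  [58, 5, ∞, -∞]
  [18, 31, 96, ∞]
D(1):
  [∞, -∞, 98, 63]
  [-∞, ∞, 74, 55]
  [58, 5, ∞, 58]
  [18, 31, 96, ∞]
D(2):
  [∞, -∞, 98, 63]
  [-∞, ∞, 74, 55]
  [58, 5, ∞, 58]
  [18, 31, 96, ∞]
D(3):
  [∞, 5, 98, 63]
  [58, ∞, 74, 58]
  [58, 5, ∞, 58]
  [58, 31, 96, ∞]
D(4):
  [∞, 31, 98, 63]
  [58, ∞, 74, 58]
  [58, 31, ∞, 58]
  [58, 31, 96, ∞]
Answer: W*[2][1] = 58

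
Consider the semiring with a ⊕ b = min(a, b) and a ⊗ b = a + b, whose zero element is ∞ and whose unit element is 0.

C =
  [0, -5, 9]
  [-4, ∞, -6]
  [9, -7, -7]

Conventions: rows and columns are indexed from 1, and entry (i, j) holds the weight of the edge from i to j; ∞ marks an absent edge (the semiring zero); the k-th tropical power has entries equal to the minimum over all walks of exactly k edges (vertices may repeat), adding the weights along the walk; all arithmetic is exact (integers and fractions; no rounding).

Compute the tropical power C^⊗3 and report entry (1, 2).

C^⊗2:
  [-9, -5, -11]
  [-4, -13, -13]
  [-11, -14, -14]
C^⊗3:
  [-9, -18, -18]
  [-17, -20, -20]
  [-18, -21, -21]
Key observation: the optimum is the walk 1->2->3->2, with weight (-5) + (-6) + (-7) = -18.
Optimal value attained by: walk 1->2->3->2.
Answer: (C^⊗3)[1][2] = -18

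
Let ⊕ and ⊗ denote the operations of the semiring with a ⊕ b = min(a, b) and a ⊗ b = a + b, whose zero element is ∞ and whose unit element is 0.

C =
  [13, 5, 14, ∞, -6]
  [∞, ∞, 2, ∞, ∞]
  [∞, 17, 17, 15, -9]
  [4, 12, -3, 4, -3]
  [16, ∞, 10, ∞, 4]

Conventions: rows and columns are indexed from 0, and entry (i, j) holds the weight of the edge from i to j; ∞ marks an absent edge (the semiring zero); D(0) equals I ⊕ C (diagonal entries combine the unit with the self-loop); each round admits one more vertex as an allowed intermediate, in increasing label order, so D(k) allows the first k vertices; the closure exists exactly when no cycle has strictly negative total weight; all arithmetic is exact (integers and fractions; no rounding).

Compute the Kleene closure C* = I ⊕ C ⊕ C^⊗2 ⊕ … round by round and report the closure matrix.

D(0):
  [0, 5, 14, ∞, -6]
  [∞, 0, 2, ∞, ∞]
  [∞, 17, 0, 15, -9]
  [4, 12, -3, 0, -3]
  [16, ∞, 10, ∞, 0]
D(1):
  [0, 5, 14, ∞, -6]
  [∞, 0, 2, ∞, ∞]
  [∞, 17, 0, 15, -9]
  [4, 9, -3, 0, -3]
  [16, 21, 10, ∞, 0]
D(2):
  [0, 5, 7, ∞, -6]
  [∞, 0, 2, ∞, ∞]
  [∞, 17, 0, 15, -9]
  [4, 9, -3, 0, -3]
  [16, 21, 10, ∞, 0]
D(3):
  [0, 5, 7, 22, -6]
  [∞, 0, 2, 17, -7]
  [∞, 17, 0, 15, -9]
  [4, 9, -3, 0, -12]
  [16, 21, 10, 25, 0]
D(4):
  [0, 5, 7, 22, -6]
  [21, 0, 2, 17, -7]
  [19, 17, 0, 15, -9]
  [4, 9, -3, 0, -12]
  [16, 21, 10, 25, 0]
D(5):
  [0, 5, 4, 19, -6]
  [9, 0, 2, 17, -7]
  [7, 12, 0, 15, -9]
  [4, 9, -3, 0, -12]
  [16, 21, 10, 25, 0]
Answer: C* = [[0, 5, 4, 19, -6], [9, 0, 2, 17, -7], [7, 12, 0, 15, -9], [4, 9, -3, 0, -12], [16, 21, 10, 25, 0]]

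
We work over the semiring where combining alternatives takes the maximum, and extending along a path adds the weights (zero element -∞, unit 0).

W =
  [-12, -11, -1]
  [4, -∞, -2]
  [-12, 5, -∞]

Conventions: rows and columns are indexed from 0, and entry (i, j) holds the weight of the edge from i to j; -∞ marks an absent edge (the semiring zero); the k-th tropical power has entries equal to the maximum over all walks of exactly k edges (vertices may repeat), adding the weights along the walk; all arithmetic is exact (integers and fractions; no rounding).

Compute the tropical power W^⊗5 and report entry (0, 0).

W^⊗2:
  [-7, 4, -13]
  [-8, 3, 3]
  [9, -23, 3]
W^⊗3:
  [8, -8, 2]
  [7, 8, 1]
  [-3, 8, 8]
W^⊗4:
  [-4, 7, 7]
  [12, 6, 6]
  [12, 13, 6]
W^⊗5:
  [11, 12, 5]
  [10, 11, 11]
  [17, 11, 11]
Key observation: the optimum is the walk 0->2->1->2->1->0, with weight (-1) + 5 + (-2) + 5 + 4 = 11.
Optimal value attained by: walk 0->2->1->2->1->0.
Answer: (W^⊗5)[0][0] = 11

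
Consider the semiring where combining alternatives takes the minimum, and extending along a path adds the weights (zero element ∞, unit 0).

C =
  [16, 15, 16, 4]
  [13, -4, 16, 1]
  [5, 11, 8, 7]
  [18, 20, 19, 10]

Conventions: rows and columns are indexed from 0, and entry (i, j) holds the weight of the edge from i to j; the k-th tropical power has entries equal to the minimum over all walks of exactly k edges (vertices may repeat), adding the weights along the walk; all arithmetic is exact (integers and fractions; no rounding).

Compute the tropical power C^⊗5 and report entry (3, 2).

C^⊗2:
  [21, 11, 23, 14]
  [9, -8, 12, -3]
  [13, 7, 16, 9]
  [24, 16, 27, 20]
C^⊗3:
  [24, 7, 27, 12]
  [5, -12, 8, -7]
  [20, 3, 23, 8]
  [29, 12, 32, 17]
C^⊗4:
  [20, 3, 23, 8]
  [1, -16, 4, -11]
  [16, -1, 19, 4]
  [25, 8, 28, 13]
C^⊗5:
  [16, -1, 19, 4]
  [-3, -20, 0, -15]
  [12, -5, 15, 0]
  [21, 4, 24, 9]
Key observation: the optimum is the walk 3->1->1->1->1->2, with weight 20 + (-4) + (-4) + (-4) + 16 = 24.
Optimal value attained by: walk 3->1->1->1->1->2.
Answer: (C^⊗5)[3][2] = 24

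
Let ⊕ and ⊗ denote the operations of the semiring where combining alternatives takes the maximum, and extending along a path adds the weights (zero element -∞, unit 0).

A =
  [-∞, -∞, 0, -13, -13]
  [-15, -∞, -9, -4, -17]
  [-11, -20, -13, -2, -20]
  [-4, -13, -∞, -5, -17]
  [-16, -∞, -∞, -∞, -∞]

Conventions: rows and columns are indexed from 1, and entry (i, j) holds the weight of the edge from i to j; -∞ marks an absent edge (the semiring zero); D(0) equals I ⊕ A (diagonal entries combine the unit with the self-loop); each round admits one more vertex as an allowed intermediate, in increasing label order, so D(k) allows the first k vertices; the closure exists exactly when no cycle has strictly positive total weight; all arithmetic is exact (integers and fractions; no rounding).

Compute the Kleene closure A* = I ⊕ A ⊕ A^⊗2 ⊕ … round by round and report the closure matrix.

D(0):
  [0, -∞, 0, -13, -13]
  [-15, 0, -9, -4, -17]
  [-11, -20, 0, -2, -20]
  [-4, -13, -∞, 0, -17]
  [-16, -∞, -∞, -∞, 0]
D(1):
  [0, -∞, 0, -13, -13]
  [-15, 0, -9, -4, -17]
  [-11, -20, 0, -2, -20]
  [-4, -13, -4, 0, -17]
  [-16, -∞, -16, -29, 0]
D(2):
  [0, -∞, 0, -13, -13]
  [-15, 0, -9, -4, -17]
  [-11, -20, 0, -2, -20]
  [-4, -13, -4, 0, -17]
  [-16, -∞, -16, -29, 0]
D(3):
  [0, -20, 0, -2, -13]
  [-15, 0, -9, -4, -17]
  [-11, -20, 0, -2, -20]
  [-4, -13, -4, 0, -17]
  [-16, -36, -16, -18, 0]
D(4):
  [0, -15, 0, -2, -13]
  [-8, 0, -8, -4, -17]
  [-6, -15, 0, -2, -19]
  [-4, -13, -4, 0, -17]
  [-16, -31, -16, -18, 0]
D(5):
  [0, -15, 0, -2, -13]
  [-8, 0, -8, -4, -17]
  [-6, -15, 0, -2, -19]
  [-4, -13, -4, 0, -17]
  [-16, -31, -16, -18, 0]
Answer: A* = [[0, -15, 0, -2, -13], [-8, 0, -8, -4, -17], [-6, -15, 0, -2, -19], [-4, -13, -4, 0, -17], [-16, -31, -16, -18, 0]]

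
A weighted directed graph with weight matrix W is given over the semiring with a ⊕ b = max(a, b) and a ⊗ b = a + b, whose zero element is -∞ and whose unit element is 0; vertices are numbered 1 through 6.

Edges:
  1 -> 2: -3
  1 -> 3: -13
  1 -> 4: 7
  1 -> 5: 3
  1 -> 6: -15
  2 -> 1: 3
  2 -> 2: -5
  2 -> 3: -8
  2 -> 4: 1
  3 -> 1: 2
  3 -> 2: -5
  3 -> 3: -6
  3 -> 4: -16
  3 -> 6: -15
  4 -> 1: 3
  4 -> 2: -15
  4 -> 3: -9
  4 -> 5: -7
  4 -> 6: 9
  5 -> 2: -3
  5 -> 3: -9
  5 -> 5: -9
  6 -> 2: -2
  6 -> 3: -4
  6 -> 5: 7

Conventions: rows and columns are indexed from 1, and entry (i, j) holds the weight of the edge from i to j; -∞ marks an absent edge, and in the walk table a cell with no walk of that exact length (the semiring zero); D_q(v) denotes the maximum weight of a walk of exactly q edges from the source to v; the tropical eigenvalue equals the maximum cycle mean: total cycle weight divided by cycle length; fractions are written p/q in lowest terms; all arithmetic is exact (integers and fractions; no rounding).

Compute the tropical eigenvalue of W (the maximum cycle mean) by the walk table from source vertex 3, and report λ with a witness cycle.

q=0: [-∞, -∞, 0, -∞, -∞, -∞]
q=1: [2, -5, -6, -16, -∞, -15]
q=2: [-2, -1, -11, 9, 5, -7]
q=3: [12, 2, 0, 5, 2, 18]
q=4: [8, 16, 14, 19, 25, 14]
q=5: [22, 22, 16, 17, 21, 28]
q=6: [25, 26, 24, 29, 35, 26]
Optimal cycle mean attained by: cycle 1->4->1, total 7 + 3, length 2.
Answer: λ = 5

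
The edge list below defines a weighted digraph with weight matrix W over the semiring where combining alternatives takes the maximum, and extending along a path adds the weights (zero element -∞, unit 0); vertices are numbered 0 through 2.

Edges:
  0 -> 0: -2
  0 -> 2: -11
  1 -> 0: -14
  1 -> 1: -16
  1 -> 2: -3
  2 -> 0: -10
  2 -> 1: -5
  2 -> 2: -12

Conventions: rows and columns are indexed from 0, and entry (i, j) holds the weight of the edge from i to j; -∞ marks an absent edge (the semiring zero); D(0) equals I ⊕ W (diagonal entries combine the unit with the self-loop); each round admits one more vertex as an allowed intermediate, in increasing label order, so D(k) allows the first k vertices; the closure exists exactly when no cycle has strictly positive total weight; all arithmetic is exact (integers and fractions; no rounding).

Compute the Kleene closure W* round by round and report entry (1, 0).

D(0):
  [0, -∞, -11]
  [-14, 0, -3]
  [-10, -5, 0]
D(1):
  [0, -∞, -11]
  [-14, 0, -3]
  [-10, -5, 0]
D(2):
  [0, -∞, -11]
  [-14, 0, -3]
  [-10, -5, 0]
D(3):
  [0, -16, -11]
  [-13, 0, -3]
  [-10, -5, 0]
Answer: W*[1][0] = -13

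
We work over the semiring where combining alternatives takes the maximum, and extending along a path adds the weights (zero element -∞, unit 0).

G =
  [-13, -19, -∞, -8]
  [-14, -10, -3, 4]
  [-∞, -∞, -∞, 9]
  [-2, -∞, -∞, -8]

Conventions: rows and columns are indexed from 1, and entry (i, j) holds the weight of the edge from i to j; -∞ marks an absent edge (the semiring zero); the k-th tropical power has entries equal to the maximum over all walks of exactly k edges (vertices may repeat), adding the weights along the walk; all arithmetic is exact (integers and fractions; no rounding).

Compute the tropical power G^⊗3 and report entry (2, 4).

G^⊗2:
  [-10, -29, -22, -15]
  [2, -20, -13, 6]
  [7, -∞, -∞, 1]
  [-10, -21, -∞, -10]
G^⊗3:
  [-17, -29, -32, -13]
  [4, -17, -23, -2]
  [-1, -12, -∞, -1]
  [-12, -29, -24, -17]
Key observation: the optimum is the walk 2->3->4->4, with weight (-3) + 9 + (-8) = -2.
Optimal value attained by: walk 2->3->4->4.
Answer: (G^⊗3)[2][4] = -2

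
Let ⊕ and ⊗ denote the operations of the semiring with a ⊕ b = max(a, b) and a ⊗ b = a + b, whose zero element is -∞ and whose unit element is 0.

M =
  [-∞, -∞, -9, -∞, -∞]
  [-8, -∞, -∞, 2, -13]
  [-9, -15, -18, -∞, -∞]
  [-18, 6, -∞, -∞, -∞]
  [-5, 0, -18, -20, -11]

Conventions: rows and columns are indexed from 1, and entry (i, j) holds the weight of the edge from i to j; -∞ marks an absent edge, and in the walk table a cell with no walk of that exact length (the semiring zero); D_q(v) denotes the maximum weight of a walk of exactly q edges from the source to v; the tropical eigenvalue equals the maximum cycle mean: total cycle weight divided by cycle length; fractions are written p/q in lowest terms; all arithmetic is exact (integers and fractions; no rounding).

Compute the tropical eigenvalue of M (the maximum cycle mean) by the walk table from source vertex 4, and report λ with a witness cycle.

q=0: [-∞, -∞, -∞, 0, -∞]
q=1: [-18, 6, -∞, -∞, -∞]
q=2: [-2, -∞, -27, 8, -7]
q=3: [-10, 14, -11, -27, -18]
q=4: [6, -18, -19, 16, 1]
q=5: [-2, 22, -3, -16, -10]
Optimal cycle mean attained by: cycle 2->4->2, total 2 + 6, length 2.
Answer: λ = 4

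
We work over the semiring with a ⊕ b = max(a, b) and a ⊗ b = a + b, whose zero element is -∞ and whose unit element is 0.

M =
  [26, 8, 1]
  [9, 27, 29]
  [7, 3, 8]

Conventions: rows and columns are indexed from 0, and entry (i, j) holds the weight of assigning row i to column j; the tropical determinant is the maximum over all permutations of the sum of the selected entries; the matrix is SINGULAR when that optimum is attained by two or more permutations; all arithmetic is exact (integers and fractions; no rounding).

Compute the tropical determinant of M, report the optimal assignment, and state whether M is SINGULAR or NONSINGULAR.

σ = (0, 1, 2): 26 + 27 + 8 = 61
σ = (0, 2, 1): 26 + 29 + 3 = 58
σ = (1, 0, 2): 8 + 9 + 8 = 25
σ = (1, 2, 0): 8 + 29 + 7 = 44
σ = (2, 0, 1): 1 + 9 + 3 = 13
σ = (2, 1, 0): 1 + 27 + 7 = 35
Optimal value attained by: σ = (0, 1, 2).
Answer: det⊕(M) = 61; verdict: NONSINGULAR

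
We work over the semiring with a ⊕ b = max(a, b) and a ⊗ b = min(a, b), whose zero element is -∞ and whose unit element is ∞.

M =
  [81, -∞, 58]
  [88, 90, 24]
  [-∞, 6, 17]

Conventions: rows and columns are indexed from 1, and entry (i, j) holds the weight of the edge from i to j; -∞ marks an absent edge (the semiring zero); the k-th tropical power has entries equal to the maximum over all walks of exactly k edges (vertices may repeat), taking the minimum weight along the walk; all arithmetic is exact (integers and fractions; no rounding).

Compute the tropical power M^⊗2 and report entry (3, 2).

M^⊗2:
  [81, 6, 58]
  [88, 90, 58]
  [6, 6, 17]
Key observation: the optimum is the walk 3->2->2, with weight 6 min 90 = 6.
Optimal value attained by: walk 3->2->2.
Answer: (M^⊗2)[3][2] = 6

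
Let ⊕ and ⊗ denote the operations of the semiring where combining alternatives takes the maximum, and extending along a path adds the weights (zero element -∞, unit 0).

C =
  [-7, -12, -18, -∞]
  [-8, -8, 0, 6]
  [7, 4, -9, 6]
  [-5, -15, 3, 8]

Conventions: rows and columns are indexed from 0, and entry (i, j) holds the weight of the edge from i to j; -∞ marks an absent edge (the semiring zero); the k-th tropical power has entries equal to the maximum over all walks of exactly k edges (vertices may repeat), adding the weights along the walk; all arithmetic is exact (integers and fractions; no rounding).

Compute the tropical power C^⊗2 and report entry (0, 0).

C^⊗2:
  [-11, -14, -12, -6]
  [7, 4, 9, 14]
  [1, -4, 9, 14]
  [10, 7, 11, 16]
Key observation: the optimum is the walk 0->2->0, with weight (-18) + 7 = -11.
Optimal value attained by: walk 0->2->0.
Answer: (C^⊗2)[0][0] = -11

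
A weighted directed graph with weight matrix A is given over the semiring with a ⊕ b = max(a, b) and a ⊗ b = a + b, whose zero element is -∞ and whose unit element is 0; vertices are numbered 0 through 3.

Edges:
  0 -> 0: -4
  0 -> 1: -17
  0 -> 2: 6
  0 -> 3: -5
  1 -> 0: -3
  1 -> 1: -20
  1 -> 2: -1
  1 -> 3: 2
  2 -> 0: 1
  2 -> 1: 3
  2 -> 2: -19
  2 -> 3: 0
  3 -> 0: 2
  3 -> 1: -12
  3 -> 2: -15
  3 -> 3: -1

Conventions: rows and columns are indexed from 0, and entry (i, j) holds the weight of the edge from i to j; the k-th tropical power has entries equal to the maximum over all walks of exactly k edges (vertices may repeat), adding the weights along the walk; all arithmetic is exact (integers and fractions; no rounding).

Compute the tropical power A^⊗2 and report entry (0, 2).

A^⊗2:
  [7, 9, 2, 6]
  [4, 2, 3, 1]
  [2, -12, 7, 5]
  [1, -12, 8, -2]
Key observation: the optimum is the walk 0->0->2, with weight (-4) + 6 = 2.
Optimal value attained by: walk 0->0->2.
Answer: (A^⊗2)[0][2] = 2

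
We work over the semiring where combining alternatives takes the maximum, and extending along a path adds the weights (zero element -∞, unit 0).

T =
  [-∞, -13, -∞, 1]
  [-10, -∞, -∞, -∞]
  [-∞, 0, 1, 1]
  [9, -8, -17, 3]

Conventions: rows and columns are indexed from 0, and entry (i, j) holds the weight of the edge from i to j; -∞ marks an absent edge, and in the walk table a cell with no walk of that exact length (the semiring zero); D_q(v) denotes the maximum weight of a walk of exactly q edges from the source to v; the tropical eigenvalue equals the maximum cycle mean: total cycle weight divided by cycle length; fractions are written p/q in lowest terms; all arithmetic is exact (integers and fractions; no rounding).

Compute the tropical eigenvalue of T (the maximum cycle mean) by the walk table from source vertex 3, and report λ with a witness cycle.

q=0: [-∞, -∞, -∞, 0]
q=1: [9, -8, -17, 3]
q=2: [12, -4, -14, 10]
q=3: [19, 2, -7, 13]
q=4: [22, 6, -4, 20]
Optimal cycle mean attained by: cycle 0->3->0, total 1 + 9, length 2.
Answer: λ = 5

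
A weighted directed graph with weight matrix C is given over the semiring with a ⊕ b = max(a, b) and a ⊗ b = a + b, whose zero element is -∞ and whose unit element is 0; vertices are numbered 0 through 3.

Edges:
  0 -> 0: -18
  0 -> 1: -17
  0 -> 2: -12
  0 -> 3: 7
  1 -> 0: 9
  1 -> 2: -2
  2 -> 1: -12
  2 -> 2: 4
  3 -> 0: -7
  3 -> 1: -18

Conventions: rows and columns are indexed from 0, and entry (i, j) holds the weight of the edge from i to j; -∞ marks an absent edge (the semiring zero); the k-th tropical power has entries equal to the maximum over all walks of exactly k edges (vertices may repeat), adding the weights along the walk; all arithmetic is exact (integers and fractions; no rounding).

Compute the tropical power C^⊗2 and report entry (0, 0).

C^⊗2:
  [0, -11, -8, -11]
  [-9, -8, 2, 16]
  [-3, -8, 8, -∞]
  [-9, -24, -19, 0]
Key observation: the optimum is the walk 0->3->0, with weight 7 + (-7) = 0.
Optimal value attained by: walk 0->3->0.
Answer: (C^⊗2)[0][0] = 0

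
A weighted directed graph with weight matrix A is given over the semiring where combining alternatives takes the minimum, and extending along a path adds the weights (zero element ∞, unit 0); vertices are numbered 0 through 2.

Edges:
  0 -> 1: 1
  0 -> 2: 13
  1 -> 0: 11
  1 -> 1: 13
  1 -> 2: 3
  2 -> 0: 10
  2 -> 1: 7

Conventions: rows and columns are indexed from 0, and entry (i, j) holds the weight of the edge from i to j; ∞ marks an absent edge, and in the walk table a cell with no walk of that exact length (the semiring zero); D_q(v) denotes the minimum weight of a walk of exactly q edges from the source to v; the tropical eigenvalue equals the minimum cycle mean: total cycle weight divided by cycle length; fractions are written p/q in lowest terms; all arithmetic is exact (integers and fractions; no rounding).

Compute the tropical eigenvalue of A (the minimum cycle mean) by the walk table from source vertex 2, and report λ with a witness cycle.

q=0: [∞, ∞, 0]
q=1: [10, 7, ∞]
q=2: [18, 11, 10]
q=3: [20, 17, 14]
Optimal cycle mean attained by: cycle 0->1->2->0, total 1 + 3 + 10, length 3.
Answer: λ = 14/3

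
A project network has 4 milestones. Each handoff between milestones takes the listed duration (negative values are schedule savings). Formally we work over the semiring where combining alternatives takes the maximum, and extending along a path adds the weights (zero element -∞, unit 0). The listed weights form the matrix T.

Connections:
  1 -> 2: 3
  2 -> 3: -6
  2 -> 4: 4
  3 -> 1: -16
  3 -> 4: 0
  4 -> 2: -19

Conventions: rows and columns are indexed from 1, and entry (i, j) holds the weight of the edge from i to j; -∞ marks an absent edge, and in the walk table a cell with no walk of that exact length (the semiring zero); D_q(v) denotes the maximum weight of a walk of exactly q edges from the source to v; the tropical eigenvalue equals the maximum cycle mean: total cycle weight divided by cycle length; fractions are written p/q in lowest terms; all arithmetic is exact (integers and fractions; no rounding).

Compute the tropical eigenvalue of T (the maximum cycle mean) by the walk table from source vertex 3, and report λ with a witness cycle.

q=0: [-∞, -∞, 0, -∞]
q=1: [-16, -∞, -∞, 0]
q=2: [-∞, -13, -∞, -∞]
q=3: [-∞, -∞, -19, -9]
q=4: [-35, -28, -∞, -19]
Optimal cycle mean attained by: cycle 1->2->3->1, total 3 + (-6) + (-16), length 3.
Answer: λ = -19/3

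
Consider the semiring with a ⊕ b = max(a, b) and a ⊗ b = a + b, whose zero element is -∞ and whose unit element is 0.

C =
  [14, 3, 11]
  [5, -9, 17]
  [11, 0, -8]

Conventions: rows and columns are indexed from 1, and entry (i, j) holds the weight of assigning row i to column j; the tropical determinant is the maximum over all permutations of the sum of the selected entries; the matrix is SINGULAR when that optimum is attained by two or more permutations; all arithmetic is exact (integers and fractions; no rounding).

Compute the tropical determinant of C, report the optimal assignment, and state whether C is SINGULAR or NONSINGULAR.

σ = (1, 2, 3): 14 + (-9) + (-8) = -3
σ = (1, 3, 2): 14 + 17 + 0 = 31
σ = (2, 1, 3): 3 + 5 + (-8) = 0
σ = (2, 3, 1): 3 + 17 + 11 = 31
σ = (3, 1, 2): 11 + 5 + 0 = 16
σ = (3, 2, 1): 11 + (-9) + 11 = 13
Optimal value attained by: σ = (1, 3, 2).
Answer: det⊕(C) = 31; verdict: SINGULAR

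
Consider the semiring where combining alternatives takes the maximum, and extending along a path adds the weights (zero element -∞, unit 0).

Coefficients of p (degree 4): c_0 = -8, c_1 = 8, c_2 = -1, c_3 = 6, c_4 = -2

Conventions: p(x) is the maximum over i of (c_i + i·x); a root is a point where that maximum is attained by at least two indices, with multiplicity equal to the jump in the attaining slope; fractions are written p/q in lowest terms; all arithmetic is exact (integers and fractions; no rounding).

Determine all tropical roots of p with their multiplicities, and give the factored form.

hull edge (i=0, c=-8) to (i=1, c=8): slope 16, span 1
hull edge (i=1, c=8) to (i=3, c=6): slope -1, span 2
hull edge (i=3, c=6) to (i=4, c=-2): slope -8, span 1
Factored form: p(x) = -2 ⊗ (x ⊕ (-16)) ⊗ (x ⊕ 1) ⊗ (x ⊕ 1) ⊗ (x ⊕ 8)
Answer: roots = -16 (mult 1), 1 (mult 2), 8 (mult 1)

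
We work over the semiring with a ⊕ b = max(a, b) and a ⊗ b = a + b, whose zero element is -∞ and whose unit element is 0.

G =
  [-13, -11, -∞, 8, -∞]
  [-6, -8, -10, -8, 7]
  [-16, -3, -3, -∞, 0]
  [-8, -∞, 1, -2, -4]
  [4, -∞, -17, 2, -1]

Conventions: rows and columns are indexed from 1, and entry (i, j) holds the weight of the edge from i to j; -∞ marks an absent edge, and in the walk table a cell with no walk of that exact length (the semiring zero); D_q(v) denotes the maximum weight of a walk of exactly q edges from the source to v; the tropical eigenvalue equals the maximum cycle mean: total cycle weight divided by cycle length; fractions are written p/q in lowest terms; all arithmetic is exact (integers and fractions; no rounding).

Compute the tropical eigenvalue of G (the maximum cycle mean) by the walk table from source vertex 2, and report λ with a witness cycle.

q=0: [-∞, 0, -∞, -∞, -∞]
q=1: [-6, -8, -10, -8, 7]
q=2: [11, -13, -7, 9, 6]
q=3: [10, 0, 10, 19, 5]
q=4: [11, 7, 20, 18, 15]
q=5: [19, 17, 19, 19, 20]
Optimal cycle mean attained by: cycle 1->4->3->2->5->1, total 8 + 1 + (-3) + 7 + 4, length 5.
Answer: λ = 17/5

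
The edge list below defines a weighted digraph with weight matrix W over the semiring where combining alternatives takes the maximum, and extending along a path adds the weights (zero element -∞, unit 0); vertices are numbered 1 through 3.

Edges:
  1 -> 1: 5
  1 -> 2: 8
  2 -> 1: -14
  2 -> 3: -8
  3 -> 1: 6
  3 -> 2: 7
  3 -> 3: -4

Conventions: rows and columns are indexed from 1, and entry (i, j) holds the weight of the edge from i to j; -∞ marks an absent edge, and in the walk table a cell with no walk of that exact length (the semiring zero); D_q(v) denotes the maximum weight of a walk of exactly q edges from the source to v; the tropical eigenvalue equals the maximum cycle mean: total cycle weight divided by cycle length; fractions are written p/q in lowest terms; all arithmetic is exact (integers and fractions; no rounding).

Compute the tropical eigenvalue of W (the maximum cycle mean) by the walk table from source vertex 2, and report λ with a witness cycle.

q=0: [-∞, 0, -∞]
q=1: [-14, -∞, -8]
q=2: [-2, -1, -12]
q=3: [3, 6, -9]
Optimal cycle mean attained by: cycle 1->1, total 5, length 1.
Answer: λ = 5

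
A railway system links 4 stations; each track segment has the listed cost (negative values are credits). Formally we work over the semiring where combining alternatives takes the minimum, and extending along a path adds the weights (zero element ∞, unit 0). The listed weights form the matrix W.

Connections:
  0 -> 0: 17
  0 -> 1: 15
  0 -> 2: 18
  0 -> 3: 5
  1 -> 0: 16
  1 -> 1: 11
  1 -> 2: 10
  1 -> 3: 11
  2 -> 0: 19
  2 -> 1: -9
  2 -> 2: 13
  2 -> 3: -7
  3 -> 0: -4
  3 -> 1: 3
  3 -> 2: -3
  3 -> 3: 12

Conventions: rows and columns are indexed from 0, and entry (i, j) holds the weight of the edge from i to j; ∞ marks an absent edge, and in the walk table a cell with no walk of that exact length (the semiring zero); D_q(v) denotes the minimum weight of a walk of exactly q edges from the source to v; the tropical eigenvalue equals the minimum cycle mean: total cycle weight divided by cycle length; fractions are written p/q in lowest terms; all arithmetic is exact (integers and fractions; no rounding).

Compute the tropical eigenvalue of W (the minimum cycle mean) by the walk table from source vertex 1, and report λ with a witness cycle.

q=0: [∞, 0, ∞, ∞]
q=1: [16, 11, 10, 11]
q=2: [7, 1, 8, 3]
q=3: [-1, -1, 0, 1]
q=4: [-3, -9, -2, -7]
Optimal cycle mean attained by: cycle 2->3->2, total (-7) + (-3), length 2.
Answer: λ = -5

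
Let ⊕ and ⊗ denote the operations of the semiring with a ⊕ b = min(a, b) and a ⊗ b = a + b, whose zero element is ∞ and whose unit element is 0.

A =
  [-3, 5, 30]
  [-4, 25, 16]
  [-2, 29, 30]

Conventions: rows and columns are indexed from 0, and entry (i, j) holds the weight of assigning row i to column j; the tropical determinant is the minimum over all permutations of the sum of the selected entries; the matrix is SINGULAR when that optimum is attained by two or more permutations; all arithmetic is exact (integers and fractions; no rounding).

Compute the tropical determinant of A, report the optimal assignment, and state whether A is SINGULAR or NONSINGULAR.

σ = (0, 1, 2): (-3) + 25 + 30 = 52
σ = (0, 2, 1): (-3) + 16 + 29 = 42
σ = (1, 0, 2): 5 + (-4) + 30 = 31
σ = (1, 2, 0): 5 + 16 + (-2) = 19
σ = (2, 0, 1): 30 + (-4) + 29 = 55
σ = (2, 1, 0): 30 + 25 + (-2) = 53
Optimal value attained by: σ = (1, 2, 0).
Answer: det⊕(A) = 19; verdict: NONSINGULAR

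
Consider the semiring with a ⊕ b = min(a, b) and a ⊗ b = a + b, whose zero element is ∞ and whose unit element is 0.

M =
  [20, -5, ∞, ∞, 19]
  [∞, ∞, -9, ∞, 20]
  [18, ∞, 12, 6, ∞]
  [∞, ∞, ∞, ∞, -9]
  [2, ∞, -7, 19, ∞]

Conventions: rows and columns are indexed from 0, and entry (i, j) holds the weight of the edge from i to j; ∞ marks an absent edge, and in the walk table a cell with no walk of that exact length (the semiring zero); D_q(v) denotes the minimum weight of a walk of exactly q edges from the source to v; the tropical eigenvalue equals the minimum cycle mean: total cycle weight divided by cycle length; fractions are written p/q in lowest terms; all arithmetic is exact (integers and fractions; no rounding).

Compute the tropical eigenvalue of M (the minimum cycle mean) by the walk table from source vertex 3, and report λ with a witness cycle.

q=0: [∞, ∞, ∞, 0, ∞]
q=1: [∞, ∞, ∞, ∞, -9]
q=2: [-7, ∞, -16, 10, ∞]
q=3: [2, -12, -4, -10, 1]
q=4: [3, -3, -21, 2, -19]
q=5: [-17, -2, -26, -15, -7]
Optimal cycle mean attained by: cycle 2->3->4->2, total 6 + (-9) + (-7), length 3.
Answer: λ = -10/3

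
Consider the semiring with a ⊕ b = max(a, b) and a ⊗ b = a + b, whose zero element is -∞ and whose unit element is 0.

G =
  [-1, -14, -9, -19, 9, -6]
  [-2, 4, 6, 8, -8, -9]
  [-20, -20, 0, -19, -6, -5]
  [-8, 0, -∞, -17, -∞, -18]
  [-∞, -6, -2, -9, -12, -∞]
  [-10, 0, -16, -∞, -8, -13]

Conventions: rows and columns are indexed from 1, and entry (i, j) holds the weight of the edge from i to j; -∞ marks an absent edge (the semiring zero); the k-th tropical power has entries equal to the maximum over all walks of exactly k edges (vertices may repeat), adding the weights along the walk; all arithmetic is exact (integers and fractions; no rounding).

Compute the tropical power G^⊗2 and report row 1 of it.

G^⊗2:
  [-2, 3, 7, 0, 8, -7]
  [2, 8, 10, 12, 7, 1]
  [-15, -5, 0, -12, -6, -5]
  [-2, 4, 6, 8, 1, -9]
  [-8, -2, 0, 2, -8, -7]
  [-2, 4, 6, 8, -1, -9]
Answer: row 1 of G^⊗2 = [-2, 3, 7, 0, 8, -7]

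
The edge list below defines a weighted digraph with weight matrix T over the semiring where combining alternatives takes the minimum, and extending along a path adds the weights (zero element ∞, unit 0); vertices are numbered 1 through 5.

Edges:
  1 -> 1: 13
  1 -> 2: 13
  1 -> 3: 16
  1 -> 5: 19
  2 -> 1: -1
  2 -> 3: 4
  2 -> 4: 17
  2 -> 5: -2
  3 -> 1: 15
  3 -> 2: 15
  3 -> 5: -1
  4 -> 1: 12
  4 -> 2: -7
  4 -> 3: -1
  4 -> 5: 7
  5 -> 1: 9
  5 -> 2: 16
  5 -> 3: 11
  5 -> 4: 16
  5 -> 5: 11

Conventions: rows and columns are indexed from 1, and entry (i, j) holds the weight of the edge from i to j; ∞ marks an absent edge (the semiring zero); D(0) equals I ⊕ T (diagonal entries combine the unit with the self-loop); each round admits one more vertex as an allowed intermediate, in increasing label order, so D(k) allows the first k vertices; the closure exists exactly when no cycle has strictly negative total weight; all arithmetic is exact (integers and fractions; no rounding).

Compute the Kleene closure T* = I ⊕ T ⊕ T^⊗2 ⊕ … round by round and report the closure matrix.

D(0):
  [0, 13, 16, ∞, 19]
  [-1, 0, 4, 17, -2]
  [15, 15, 0, ∞, -1]
  [12, -7, -1, 0, 7]
  [9, 16, 11, 16, 0]
D(1):
  [0, 13, 16, ∞, 19]
  [-1, 0, 4, 17, -2]
  [15, 15, 0, ∞, -1]
  [12, -7, -1, 0, 7]
  [9, 16, 11, 16, 0]
D(2):
  [0, 13, 16, 30, 11]
  [-1, 0, 4, 17, -2]
  [14, 15, 0, 32, -1]
  [-8, -7, -3, 0, -9]
  [9, 16, 11, 16, 0]
D(3):
  [0, 13, 16, 30, 11]
  [-1, 0, 4, 17, -2]
  [14, 15, 0, 32, -1]
  [-8, -7, -3, 0, -9]
  [9, 16, 11, 16, 0]
D(4):
  [0, 13, 16, 30, 11]
  [-1, 0, 4, 17, -2]
  [14, 15, 0, 32, -1]
  [-8, -7, -3, 0, -9]
  [8, 9, 11, 16, 0]
D(5):
  [0, 13, 16, 27, 11]
  [-1, 0, 4, 14, -2]
  [7, 8, 0, 15, -1]
  [-8, -7, -3, 0, -9]
  [8, 9, 11, 16, 0]
Answer: T* = [[0, 13, 16, 27, 11], [-1, 0, 4, 14, -2], [7, 8, 0, 15, -1], [-8, -7, -3, 0, -9], [8, 9, 11, 16, 0]]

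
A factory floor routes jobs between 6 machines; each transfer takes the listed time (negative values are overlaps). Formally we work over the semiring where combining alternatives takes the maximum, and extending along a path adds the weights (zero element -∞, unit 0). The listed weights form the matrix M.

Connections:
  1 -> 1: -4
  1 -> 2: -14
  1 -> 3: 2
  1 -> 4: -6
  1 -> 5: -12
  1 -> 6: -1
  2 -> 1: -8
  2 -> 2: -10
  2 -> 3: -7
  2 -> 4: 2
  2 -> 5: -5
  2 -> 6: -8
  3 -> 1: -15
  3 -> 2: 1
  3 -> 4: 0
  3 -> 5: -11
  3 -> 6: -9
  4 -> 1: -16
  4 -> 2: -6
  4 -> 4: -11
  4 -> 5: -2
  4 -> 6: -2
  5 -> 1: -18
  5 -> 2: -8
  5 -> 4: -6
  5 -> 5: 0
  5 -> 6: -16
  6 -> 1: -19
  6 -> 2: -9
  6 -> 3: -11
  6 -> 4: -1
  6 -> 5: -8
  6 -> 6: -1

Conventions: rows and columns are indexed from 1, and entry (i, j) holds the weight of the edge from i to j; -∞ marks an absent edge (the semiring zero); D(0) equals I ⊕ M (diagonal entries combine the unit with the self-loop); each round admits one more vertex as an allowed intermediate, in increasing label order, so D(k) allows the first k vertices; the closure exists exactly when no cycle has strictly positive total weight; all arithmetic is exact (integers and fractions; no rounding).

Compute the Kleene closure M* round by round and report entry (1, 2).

D(0):
  [0, -14, 2, -6, -12, -1]
  [-8, 0, -7, 2, -5, -8]
  [-15, 1, 0, 0, -11, -9]
  [-16, -6, -∞, 0, -2, -2]
  [-18, -8, -∞, -6, 0, -16]
  [-19, -9, -11, -1, -8, 0]
D(1):
  [0, -14, 2, -6, -12, -1]
  [-8, 0, -6, 2, -5, -8]
  [-15, 1, 0, 0, -11, -9]
  [-16, -6, -14, 0, -2, -2]
  [-18, -8, -16, -6, 0, -16]
  [-19, -9, -11, -1, -8, 0]
D(2):
  [0, -14, 2, -6, -12, -1]
  [-8, 0, -6, 2, -5, -8]
  [-7, 1, 0, 3, -4, -7]
  [-14, -6, -12, 0, -2, -2]
  [-16, -8, -14, -6, 0, -16]
  [-17, -9, -11, -1, -8, 0]
D(3):
  [0, 3, 2, 5, -2, -1]
  [-8, 0, -6, 2, -5, -8]
  [-7, 1, 0, 3, -4, -7]
  [-14, -6, -12, 0, -2, -2]
  [-16, -8, -14, -6, 0, -16]
  [-17, -9, -11, -1, -8, 0]
D(4):
  [0, 3, 2, 5, 3, 3]
  [-8, 0, -6, 2, 0, 0]
  [-7, 1, 0, 3, 1, 1]
  [-14, -6, -12, 0, -2, -2]
  [-16, -8, -14, -6, 0, -8]
  [-15, -7, -11, -1, -3, 0]
D(5):
  [0, 3, 2, 5, 3, 3]
  [-8, 0, -6, 2, 0, 0]
  [-7, 1, 0, 3, 1, 1]
  [-14, -6, -12, 0, -2, -2]
  [-16, -8, -14, -6, 0, -8]
  [-15, -7, -11, -1, -3, 0]
D(6):
  [0, 3, 2, 5, 3, 3]
  [-8, 0, -6, 2, 0, 0]
  [-7, 1, 0, 3, 1, 1]
  [-14, -6, -12, 0, -2, -2]
  [-16, -8, -14, -6, 0, -8]
  [-15, -7, -11, -1, -3, 0]
Answer: M*[1][2] = 3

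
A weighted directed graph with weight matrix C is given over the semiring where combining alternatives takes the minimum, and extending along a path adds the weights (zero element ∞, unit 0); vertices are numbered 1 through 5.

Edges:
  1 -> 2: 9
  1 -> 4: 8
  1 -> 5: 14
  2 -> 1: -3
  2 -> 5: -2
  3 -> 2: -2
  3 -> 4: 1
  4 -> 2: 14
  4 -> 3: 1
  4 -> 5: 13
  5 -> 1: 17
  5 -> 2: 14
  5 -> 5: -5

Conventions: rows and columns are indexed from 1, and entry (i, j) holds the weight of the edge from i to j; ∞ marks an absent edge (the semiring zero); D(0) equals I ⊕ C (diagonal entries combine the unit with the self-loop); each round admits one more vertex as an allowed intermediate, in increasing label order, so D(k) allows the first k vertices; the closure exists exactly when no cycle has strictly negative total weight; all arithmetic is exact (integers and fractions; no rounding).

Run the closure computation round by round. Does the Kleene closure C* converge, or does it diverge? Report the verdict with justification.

Detection: at round 0, diagonal entry (5, 5) turns strictly negative.
Key observation: the cycle 5->5 has total weight (-5), which is strictly negative.
Answer: DIVERGES — negative cycle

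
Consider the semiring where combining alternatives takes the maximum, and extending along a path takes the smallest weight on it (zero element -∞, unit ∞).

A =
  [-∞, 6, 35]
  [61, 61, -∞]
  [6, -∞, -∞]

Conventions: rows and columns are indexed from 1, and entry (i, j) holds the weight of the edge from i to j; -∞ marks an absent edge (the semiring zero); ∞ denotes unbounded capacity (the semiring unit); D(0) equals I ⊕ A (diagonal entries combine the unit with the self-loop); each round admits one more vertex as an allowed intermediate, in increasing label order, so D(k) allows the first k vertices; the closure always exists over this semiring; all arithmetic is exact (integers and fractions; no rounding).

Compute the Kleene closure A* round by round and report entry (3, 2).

D(0):
  [∞, 6, 35]
  [61, ∞, -∞]
  [6, -∞, ∞]
D(1):
  [∞, 6, 35]
  [61, ∞, 35]
  [6, 6, ∞]
D(2):
  [∞, 6, 35]
  [61, ∞, 35]
  [6, 6, ∞]
D(3):
  [∞, 6, 35]
  [61, ∞, 35]
  [6, 6, ∞]
Answer: A*[3][2] = 6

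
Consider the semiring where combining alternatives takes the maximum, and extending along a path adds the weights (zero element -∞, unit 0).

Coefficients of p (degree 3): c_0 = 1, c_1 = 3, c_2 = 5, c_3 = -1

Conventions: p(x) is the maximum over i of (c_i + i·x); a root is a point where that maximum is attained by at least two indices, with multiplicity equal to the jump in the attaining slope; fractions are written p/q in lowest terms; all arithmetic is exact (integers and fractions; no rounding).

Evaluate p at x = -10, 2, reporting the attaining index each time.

p(-10) = max(1+0·(-10)=1, 3+1·(-10)=-7, 5+2·(-10)=-15, -1+3·(-10)=-31) = 1 (attained by i=0)
p(2) = max(1+0·2=1, 3+1·2=5, 5+2·2=9, -1+3·2=5) = 9 (attained by i=2)
Answer: p(-10) = 1; p(2) = 9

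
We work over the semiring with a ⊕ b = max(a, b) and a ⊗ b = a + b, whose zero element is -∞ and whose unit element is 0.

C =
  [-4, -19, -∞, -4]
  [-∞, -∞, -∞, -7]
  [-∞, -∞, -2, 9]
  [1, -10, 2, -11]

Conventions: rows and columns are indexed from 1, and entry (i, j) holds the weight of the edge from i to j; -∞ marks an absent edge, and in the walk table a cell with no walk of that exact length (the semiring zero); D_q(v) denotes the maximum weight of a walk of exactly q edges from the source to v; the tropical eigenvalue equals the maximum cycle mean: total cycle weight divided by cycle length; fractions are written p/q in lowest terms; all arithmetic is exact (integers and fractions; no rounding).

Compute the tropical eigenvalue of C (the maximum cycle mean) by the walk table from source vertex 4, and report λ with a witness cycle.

q=0: [-∞, -∞, -∞, 0]
q=1: [1, -10, 2, -11]
q=2: [-3, -18, 0, 11]
q=3: [12, 1, 13, 9]
q=4: [10, -1, 11, 22]
Optimal cycle mean attained by: cycle 3->4->3, total 9 + 2, length 2.
Answer: λ = 11/2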